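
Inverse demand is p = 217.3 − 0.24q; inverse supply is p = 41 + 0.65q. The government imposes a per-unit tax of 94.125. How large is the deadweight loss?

4977.26

Competitive equilibrium: 217.3 − 0.24q = 41 + 0.65q → q* = 198.08989, p* = 169.75843.
With the tax, the buyer price exceeds the seller price by 94.125: (217.3 − 0.24q) − (41 + 0.65q) = 94.125 → q' = 92.33146.
Δq = 198.08989 − 92.33146 = 105.75843; the wedge equals the tax, 94.125.
DWL = ½ × 105.75843 × 94.125 = 4977.26.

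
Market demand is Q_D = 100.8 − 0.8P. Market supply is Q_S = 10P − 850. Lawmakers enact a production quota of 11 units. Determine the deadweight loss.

In inverse form: demand P = 126 − 1.25Q, supply P = 85 + 0.1Q.
Competitive equilibrium: 126 − 1.25Q = 85 + 0.1Q → Q* = 30.3704, P* = 88.037.
At Q = 11: demand price = 126 − 1.25·11 = 112.25; supply price = 85 + 0.1·11 = 86.1.
ΔQ = 30.3704 − 11 = 19.3704; wedge = 112.25 − 86.1 = 26.15.
Welfare loss = ½ × 19.3704 × 26.15 = 253.27.

253.27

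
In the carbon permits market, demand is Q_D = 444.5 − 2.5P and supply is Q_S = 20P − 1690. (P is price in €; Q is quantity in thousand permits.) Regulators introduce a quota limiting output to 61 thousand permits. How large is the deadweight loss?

€4818.025 thousand

In inverse form: demand P = 177.8 − 0.4Q, supply P = 84.5 + 0.05Q.
Competitive equilibrium: 177.8 − 0.4Q = 84.5 + 0.05Q → Q* = 207.33333, P* = 94.86667.
At Q = 61: demand price = 177.8 − 0.4·61 = 153.4; supply price = 84.5 + 0.05·61 = 87.55.
ΔQ = 207.33333 − 61 = 146.33333; wedge = 153.4 − 87.55 = 65.85.
Deadweight loss = ½ × 146.33333 × 65.85 = €4818.025 thousand.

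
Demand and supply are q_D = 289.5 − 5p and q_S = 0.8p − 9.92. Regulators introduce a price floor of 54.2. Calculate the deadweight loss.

120.26

In inverse form: demand p = 57.9 − 0.2q, supply p = 12.4 + 1.25q.
Competitive equilibrium: 57.9 − 0.2q = 12.4 + 1.25q → q* = 31.3793, p* = 51.6241.
At the floor p = 54.2, quantity demanded = (57.9 − 54.2)/0.2 = 18.5.
Sellers' marginal cost at q' = 18.5: 12.4 + 1.25·18.5 = 35.525.
Δq = 31.3793 − 18.5 = 12.8793; wedge = 54.2 − 35.525 = 18.675.
Deadweight loss = ½ × 12.8793 × 18.675 = 120.26.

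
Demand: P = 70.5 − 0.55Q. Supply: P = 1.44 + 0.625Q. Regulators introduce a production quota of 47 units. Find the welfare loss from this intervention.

Competitive equilibrium: 70.5 − 0.55Q = 1.44 + 0.625Q → Q* = 58.7745, P* = 38.174.
At Q = 47: demand price = 70.5 − 0.55·47 = 44.65; supply price = 1.44 + 0.625·47 = 30.815.
ΔQ = 58.7745 − 47 = 11.7745; wedge = 44.65 − 30.815 = 13.835.
Welfare loss = ½ × 11.7745 × 13.835 = 81.45.

81.45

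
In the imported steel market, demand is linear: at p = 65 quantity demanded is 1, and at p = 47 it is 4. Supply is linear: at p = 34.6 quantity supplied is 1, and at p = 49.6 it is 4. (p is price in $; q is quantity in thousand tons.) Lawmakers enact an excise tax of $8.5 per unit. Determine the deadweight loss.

$3.28 thousand

Demand slope = (47 − 65)/(4 − 1) = −6, so p = 71 − 6q.
Supply slope = (49.6 − 34.6)/(4 − 1) = 5, so p = 29.6 + 5q.
Competitive equilibrium: 71 − 6q = 29.6 + 5q → q* = 3.7636, p* = 48.4182.
With the tax, the buyer price exceeds the seller price by 8.5: (71 − 6q) − (29.6 + 5q) = 8.5 → q' = 2.9909.
Δq = 3.7636 − 2.9909 = 0.7727; the wedge equals the tax, 8.5.
DWL = ½ × 0.7727 × 8.5 = $3.28 thousand.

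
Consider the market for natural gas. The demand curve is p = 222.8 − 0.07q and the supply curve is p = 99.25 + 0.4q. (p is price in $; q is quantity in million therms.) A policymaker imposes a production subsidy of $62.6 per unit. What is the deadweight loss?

$4168.89 million

Competitive equilibrium: 222.8 − 0.07q = 99.25 + 0.4q → q* = 262.8723, p* = 204.3989.
The subsidy lowers effective supply by 62.6: p = 36.65 + 0.4q.
New quantity: 222.8 − 0.07q = 36.65 + 0.4q → q' = 396.0638.
Overproduction Δq = 396.0638 − 262.8723 = 133.1915; wedge = subsidy = 62.6.
Deadweight loss = ½ × 133.1915 × 62.6 = $4168.89 million.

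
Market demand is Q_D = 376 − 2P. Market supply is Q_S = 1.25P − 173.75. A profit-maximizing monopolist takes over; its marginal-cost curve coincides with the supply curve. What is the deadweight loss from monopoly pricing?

71.25

In inverse form: demand P = 188 − 0.5Q, supply P = 139 + 0.8Q.
Competitive equilibrium: 188 − 0.5Q = 139 + 0.8Q → Q* = 37.6923, P* = 169.1538.
Marginal revenue: MR = 188 − Q. Set MR = MC: 188 − Q = 139 + 0.8Q → Q_m = 27.2222.
Price P_m = 188 − 0.5·27.2222 = 174.3889; MC(Q_m) = 139 + 0.8·27.2222 = 160.7778.
Competitive Q* = 37.6923, so ΔQ = 10.4701; wedge = 174.3889 − 160.7778 = 13.6111.
Welfare loss = ½ × 10.4701 × 13.6111 = 71.25.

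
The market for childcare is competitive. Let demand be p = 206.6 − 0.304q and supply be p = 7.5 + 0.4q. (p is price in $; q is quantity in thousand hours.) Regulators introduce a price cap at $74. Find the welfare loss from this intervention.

$4782.56 thousand

Competitive equilibrium: 206.6 − 0.304q = 7.5 + 0.4q → q* = 282.8125, p* = 120.625.
At the ceiling p = 74, quantity supplied = (74 − 7.5)/0.4 = 166.25.
Willingness to pay at q' = 166.25: 206.6 − 0.304·166.25 = 156.06.
Δq = 282.8125 − 166.25 = 116.5625; wedge = 156.06 − 74 = 82.06.
Deadweight loss = ½ × 116.5625 × 82.06 = $4782.56 thousand.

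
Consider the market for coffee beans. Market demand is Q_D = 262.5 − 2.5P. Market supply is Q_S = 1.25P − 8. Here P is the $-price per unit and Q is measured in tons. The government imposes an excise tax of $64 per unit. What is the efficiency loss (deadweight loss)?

$1706.67

In inverse form: demand P = 105 − 0.4Q, supply P = 6.4 + 0.8Q.
Competitive equilibrium: 105 − 0.4Q = 6.4 + 0.8Q → Q* = 82.1667, P* = 72.1333.
With the tax, the buyer price exceeds the seller price by 64: (105 − 0.4Q) − (6.4 + 0.8Q) = 64 → Q' = 28.8333.
ΔQ = 82.1667 − 28.8333 = 53.3334; the wedge equals the tax, 64.
Welfare loss = ½ × 53.3334 × 64 = $1706.67.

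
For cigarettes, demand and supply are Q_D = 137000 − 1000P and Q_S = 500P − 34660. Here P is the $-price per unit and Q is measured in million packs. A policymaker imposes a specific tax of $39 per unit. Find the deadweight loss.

In inverse form: demand P = 137 − 0.001Q, supply P = 69.32 + 0.002Q.
Competitive equilibrium: 137 − 0.001Q = 69.32 + 0.002Q → Q* = 22560, P* = 114.44.
With the tax, the buyer price exceeds the seller price by 39: (137 − 0.001Q) − (69.32 + 0.002Q) = 39 → Q' = 9560.
ΔQ = 22560 − 9560 = 13000; the wedge equals the tax, 39.
The triangle = ½ × 13000 × 39 = $253500 million.

$253500 million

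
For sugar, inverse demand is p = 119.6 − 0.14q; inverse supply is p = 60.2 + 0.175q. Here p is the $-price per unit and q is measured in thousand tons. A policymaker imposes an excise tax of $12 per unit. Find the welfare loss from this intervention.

$228.57 thousand

Competitive equilibrium: 119.6 − 0.14q = 60.2 + 0.175q → q* = 188.5714, p* = 93.2.
With the tax, the buyer price exceeds the seller price by 12: (119.6 − 0.14q) − (60.2 + 0.175q) = 12 → q' = 150.4762.
Δq = 188.5714 − 150.4762 = 38.0952; the wedge equals the tax, 12.
The triangle = ½ × 38.0952 × 12 = $228.57 thousand.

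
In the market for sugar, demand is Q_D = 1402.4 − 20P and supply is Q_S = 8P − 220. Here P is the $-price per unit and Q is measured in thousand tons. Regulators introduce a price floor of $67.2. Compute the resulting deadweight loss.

In inverse form: demand P = 70.12 − 0.05Q, supply P = 27.5 + 0.125Q.
Competitive equilibrium: 70.12 − 0.05Q = 27.5 + 0.125Q → Q* = 243.5429, P* = 57.9429.
At the floor P = 67.2, quantity demanded = (70.12 − 67.2)/0.05 = 58.4.
Sellers' marginal cost at Q' = 58.4: 27.5 + 0.125·58.4 = 34.8.
ΔQ = 243.5429 − 58.4 = 185.1429; wedge = 67.2 − 34.8 = 32.4.
The triangle = ½ × 185.1429 × 32.4 = $2999.31 thousand.

$2999.31 thousand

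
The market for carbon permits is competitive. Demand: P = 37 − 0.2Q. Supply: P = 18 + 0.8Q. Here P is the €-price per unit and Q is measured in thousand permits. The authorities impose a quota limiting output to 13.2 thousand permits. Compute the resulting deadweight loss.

€16.82 thousand

Competitive equilibrium: 37 − 0.2Q = 18 + 0.8Q → Q* = 19, P* = 33.2.
At Q = 13.2: demand price = 37 − 0.2·13.2 = 34.36; supply price = 18 + 0.8·13.2 = 28.56.
ΔQ = 19 − 13.2 = 5.8; wedge = 34.36 − 28.56 = 5.8.
Welfare loss = ½ × 5.8 × 5.8 = €16.82 thousand.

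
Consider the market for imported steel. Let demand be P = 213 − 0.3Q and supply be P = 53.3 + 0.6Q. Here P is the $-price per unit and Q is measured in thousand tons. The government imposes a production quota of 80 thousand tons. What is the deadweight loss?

$4272.94 thousand

Competitive equilibrium: 213 − 0.3Q = 53.3 + 0.6Q → Q* = 177.4444, P* = 159.7667.
At Q = 80: demand price = 213 − 0.3·80 = 189; supply price = 53.3 + 0.6·80 = 101.3.
ΔQ = 177.4444 − 80 = 97.4444; wedge = 189 − 101.3 = 87.7.
The triangle = ½ × 97.4444 × 87.7 = $4272.94 thousand.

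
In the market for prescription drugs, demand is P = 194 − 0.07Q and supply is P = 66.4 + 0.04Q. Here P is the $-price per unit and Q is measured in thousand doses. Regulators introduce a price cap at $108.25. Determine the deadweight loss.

$711.65 thousand

Competitive equilibrium: 194 − 0.07Q = 66.4 + 0.04Q → Q* = 1160, P* = 112.8.
At the ceiling P = 108.25, quantity supplied = (108.25 − 66.4)/0.04 = 1046.25.
Willingness to pay at Q' = 1046.25: 194 − 0.07·1046.25 = 120.7625.
ΔQ = 1160 − 1046.25 = 113.75; wedge = 120.7625 − 108.25 = 12.5125.
Deadweight loss = ½ × 113.75 × 12.5125 = $711.65 thousand.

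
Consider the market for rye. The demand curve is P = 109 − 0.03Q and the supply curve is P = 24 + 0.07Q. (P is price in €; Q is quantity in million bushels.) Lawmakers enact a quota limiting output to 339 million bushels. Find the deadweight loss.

Competitive equilibrium: 109 − 0.03Q = 24 + 0.07Q → Q* = 850, P* = 83.5.
At Q = 339: demand price = 109 − 0.03·339 = 98.83; supply price = 24 + 0.07·339 = 47.73.
ΔQ = 850 − 339 = 511; wedge = 98.83 − 47.73 = 51.1.
The triangle = ½ × 511 × 51.1 = €13056.05 million.

€13056.05 million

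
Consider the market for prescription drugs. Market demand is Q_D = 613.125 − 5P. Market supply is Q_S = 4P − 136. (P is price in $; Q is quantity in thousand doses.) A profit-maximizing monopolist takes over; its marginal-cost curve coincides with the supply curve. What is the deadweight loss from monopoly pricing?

$826.23 thousand

In inverse form: demand P = 122.625 − 0.2Q, supply P = 34 + 0.25Q.
Competitive equilibrium: 122.625 − 0.2Q = 34 + 0.25Q → Q* = 196.9444, P* = 83.2361.
Marginal revenue: MR = 122.625 − 0.4Q. Set MR = MC: 122.625 − 0.4Q = 34 + 0.25Q → Q_m = 136.3462.
Price P_m = 122.625 − 0.2·136.3462 = 95.3558; MC(Q_m) = 34 + 0.25·136.3462 = 68.0866.
Competitive Q* = 196.9444, so ΔQ = 60.5982; wedge = 95.3558 − 68.0866 = 27.2692.
Deadweight loss = ½ × 60.5982 × 27.2692 = $826.23 thousand.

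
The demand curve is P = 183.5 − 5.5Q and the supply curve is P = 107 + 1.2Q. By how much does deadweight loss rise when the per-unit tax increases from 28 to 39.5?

Competitive equilibrium: 183.5 − 5.5Q = 107 + 1.2Q → Q* = 11.4179, P* = 120.7015.
For a per-unit tax t: ΔQ = t/6.7, so DWL = ½·t·(t/6.7) = t²/13.4.
At t = 28: DWL = 58.507. At t = 39.5: DWL = 116.437.
Increase = 116.437 − 58.507 = 57.93.

57.93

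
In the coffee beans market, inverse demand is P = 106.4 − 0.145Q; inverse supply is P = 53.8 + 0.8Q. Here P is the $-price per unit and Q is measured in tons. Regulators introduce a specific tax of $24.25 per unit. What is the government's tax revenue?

$727.50

Competitive equilibrium: 106.4 − 0.145Q = 53.8 + 0.8Q → Q* = 55.6614, P* = 98.3291.
With the tax, the buyer price exceeds the seller price by 24.25: (106.4 − 0.145Q) − (53.8 + 0.8Q) = 24.25 → Q' = 30.
Tax revenue = 24.25 × 30 = $727.50.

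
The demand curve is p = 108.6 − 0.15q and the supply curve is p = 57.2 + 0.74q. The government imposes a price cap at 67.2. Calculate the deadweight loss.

870.92

Competitive equilibrium: 108.6 − 0.15q = 57.2 + 0.74q → q* = 57.7528, p* = 99.9371.
At the ceiling p = 67.2, quantity supplied = (67.2 − 57.2)/0.74 = 13.5135.
Willingness to pay at q' = 13.5135: 108.6 − 0.15·13.5135 = 106.573.
Δq = 57.7528 − 13.5135 = 44.2393; wedge = 106.573 − 67.2 = 39.373.
DWL = ½ × 44.2393 × 39.373 = 870.92.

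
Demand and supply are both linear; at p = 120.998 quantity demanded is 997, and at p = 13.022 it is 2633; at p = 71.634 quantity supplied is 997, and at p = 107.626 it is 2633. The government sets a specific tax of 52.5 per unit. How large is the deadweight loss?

Demand slope = (13.022 − 120.998)/(2633 − 997) = −0.066, so p = 186.8 − 0.066q.
Supply slope = (107.626 − 71.634)/(2633 − 997) = 0.022, so p = 49.7 + 0.022q.
Competitive equilibrium: 186.8 − 0.066q = 49.7 + 0.022q → q* = 1557.9545, p* = 83.975.
With the tax, the buyer price exceeds the seller price by 52.5: (186.8 − 0.066q) − (49.7 + 0.022q) = 52.5 → q' = 961.3636.
Δq = 1557.9545 − 961.3636 = 596.5909; the wedge equals the tax, 52.5.
The triangle = ½ × 596.5909 × 52.5 = 15660.51.

15660.51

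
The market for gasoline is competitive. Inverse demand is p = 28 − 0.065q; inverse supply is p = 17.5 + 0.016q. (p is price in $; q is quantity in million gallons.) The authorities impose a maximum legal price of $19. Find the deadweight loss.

$52.14 million

Competitive equilibrium: 28 − 0.065q = 17.5 + 0.016q → q* = 129.6296, p* = 19.5741.
At the ceiling p = 19, quantity supplied = (19 − 17.5)/0.016 = 93.75.
Willingness to pay at q' = 93.75: 28 − 0.065·93.75 = 21.9063.
Δq = 129.6296 − 93.75 = 35.8796; wedge = 21.9063 − 19 = 2.9063.
Welfare loss = ½ × 35.8796 × 2.9063 = $52.14 million.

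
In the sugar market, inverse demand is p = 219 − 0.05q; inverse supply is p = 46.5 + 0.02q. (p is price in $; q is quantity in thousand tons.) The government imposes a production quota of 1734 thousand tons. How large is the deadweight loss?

Competitive equilibrium: 219 − 0.05q = 46.5 + 0.02q → q* = 2464.2857, p* = 95.7857.
At q = 1734: demand price = 219 − 0.05·1734 = 132.3; supply price = 46.5 + 0.02·1734 = 81.18.
Δq = 2464.2857 − 1734 = 730.2857; wedge = 132.3 − 81.18 = 51.12.
Deadweight loss = ½ × 730.2857 × 51.12 = $18666.10 thousand.

$18666.10 thousand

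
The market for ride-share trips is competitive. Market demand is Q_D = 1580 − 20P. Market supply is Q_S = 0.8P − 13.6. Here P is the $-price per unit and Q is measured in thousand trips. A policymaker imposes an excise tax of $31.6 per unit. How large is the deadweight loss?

$384.06 thousand

In inverse form: demand P = 79 − 0.05Q, supply P = 17 + 1.25Q.
Competitive equilibrium: 79 − 0.05Q = 17 + 1.25Q → Q* = 47.6923, P* = 76.6154.
With the tax, the buyer price exceeds the seller price by 31.6: (79 − 0.05Q) − (17 + 1.25Q) = 31.6 → Q' = 23.3846.
ΔQ = 47.6923 − 23.3846 = 24.3077; the wedge equals the tax, 31.6.
The triangle = ½ × 24.3077 × 31.6 = $384.06 thousand.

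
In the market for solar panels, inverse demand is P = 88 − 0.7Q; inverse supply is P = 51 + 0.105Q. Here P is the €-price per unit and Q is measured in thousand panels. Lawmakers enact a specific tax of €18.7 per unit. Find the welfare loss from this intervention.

€217.20 thousand

Competitive equilibrium: 88 − 0.7Q = 51 + 0.105Q → Q* = 45.9627, P* = 55.8261.
With the tax, the buyer price exceeds the seller price by 18.7: (88 − 0.7Q) − (51 + 0.105Q) = 18.7 → Q' = 22.7329.
ΔQ = 45.9627 − 22.7329 = 23.2298; the wedge equals the tax, 18.7.
Welfare loss = ½ × 23.2298 × 18.7 = €217.20 thousand.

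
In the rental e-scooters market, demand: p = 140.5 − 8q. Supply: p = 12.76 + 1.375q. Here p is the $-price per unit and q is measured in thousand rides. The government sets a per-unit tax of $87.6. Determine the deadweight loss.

Competitive equilibrium: 140.5 − 8q = 12.76 + 1.375q → q* = 13.6256, p* = 31.4952.
With the tax, the buyer price exceeds the seller price by 87.6: (140.5 − 8q) − (12.76 + 1.375q) = 87.6 → q' = 4.2816.
Δq = 13.6256 − 4.2816 = 9.344; the wedge equals the tax, 87.6.
The triangle = ½ × 9.344 × 87.6 = $409.27 thousand.

$409.27 thousand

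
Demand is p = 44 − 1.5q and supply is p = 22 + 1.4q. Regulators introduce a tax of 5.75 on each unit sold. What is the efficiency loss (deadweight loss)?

Competitive equilibrium: 44 − 1.5q = 22 + 1.4q → q* = 7.5862, p* = 32.6207.
With the tax, the buyer price exceeds the seller price by 5.75: (44 − 1.5q) − (22 + 1.4q) = 5.75 → q' = 5.6034.
Δq = 7.5862 − 5.6034 = 1.9828; the wedge equals the tax, 5.75.
The triangle = ½ × 1.9828 × 5.75 = 5.70.

5.70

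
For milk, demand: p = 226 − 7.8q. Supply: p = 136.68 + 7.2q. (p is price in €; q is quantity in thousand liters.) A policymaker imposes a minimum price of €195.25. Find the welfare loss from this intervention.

€30.37 thousand

Competitive equilibrium: 226 − 7.8q = 136.68 + 7.2q → q* = 5.9547, p* = 179.5536.
At the floor p = 195.25, quantity demanded = (226 − 195.25)/7.8 = 3.9423.
Sellers' marginal cost at q' = 3.9423: 136.68 + 7.2·3.9423 = 165.0646.
Δq = 5.9547 − 3.9423 = 2.0124; wedge = 195.25 − 165.0646 = 30.1854.
The triangle = ½ × 2.0124 × 30.1854 = €30.37 thousand.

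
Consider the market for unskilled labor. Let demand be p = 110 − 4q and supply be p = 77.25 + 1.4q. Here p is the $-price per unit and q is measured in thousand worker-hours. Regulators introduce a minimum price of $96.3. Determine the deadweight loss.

Competitive equilibrium: 110 − 4q = 77.25 + 1.4q → q* = 6.0648, p* = 85.7407.
At the floor p = 96.3, quantity demanded = (110 − 96.3)/4 = 3.425.
Sellers' marginal cost at q' = 3.425: 77.25 + 1.4·3.425 = 82.045.
Δq = 6.0648 − 3.425 = 2.6398; wedge = 96.3 − 82.045 = 14.255.
Deadweight loss = ½ × 2.6398 × 14.255 = $18.82 thousand.

$18.82 thousand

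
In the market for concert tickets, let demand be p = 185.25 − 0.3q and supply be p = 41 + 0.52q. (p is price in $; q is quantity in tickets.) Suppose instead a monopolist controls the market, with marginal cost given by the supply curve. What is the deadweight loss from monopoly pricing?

$910.32

Competitive equilibrium: 185.25 − 0.3q = 41 + 0.52q → q* = 175.9146, p* = 132.4756.
Marginal revenue: MR = 185.25 − 0.6q. Set MR = MC: 185.25 − 0.6q = 41 + 0.52q → q_m = 128.7946.
Price p_m = 185.25 − 0.3·128.7946 = 146.6116; MC(q_m) = 41 + 0.52·128.7946 = 107.9732.
Competitive q* = 175.9146, so Δq = 47.12; wedge = 146.6116 − 107.9732 = 38.6384.
DWL = ½ × 47.12 × 38.6384 = $910.32.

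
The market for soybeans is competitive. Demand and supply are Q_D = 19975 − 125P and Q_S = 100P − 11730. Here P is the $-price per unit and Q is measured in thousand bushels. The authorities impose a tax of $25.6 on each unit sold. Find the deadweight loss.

In inverse form: demand P = 159.8 − 0.008Q, supply P = 117.3 + 0.01Q.
Competitive equilibrium: 159.8 − 0.008Q = 117.3 + 0.01Q → Q* = 2361.1111, P* = 140.9111.
With the tax, the buyer price exceeds the seller price by 25.6: (159.8 − 0.008Q) − (117.3 + 0.01Q) = 25.6 → Q' = 938.8889.
ΔQ = 2361.1111 − 938.8889 = 1422.2222; the wedge equals the tax, 25.6.
DWL = ½ × 1422.2222 × 25.6 = $18204.44 thousand.

$18204.44 thousand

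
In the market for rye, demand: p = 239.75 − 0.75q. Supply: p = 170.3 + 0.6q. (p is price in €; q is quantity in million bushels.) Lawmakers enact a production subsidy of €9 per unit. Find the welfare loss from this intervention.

Competitive equilibrium: 239.75 − 0.75q = 170.3 + 0.6q → q* = 51.4444, p* = 201.1667.
The subsidy lowers effective supply by 9: p = 161.3 + 0.6q.
New quantity: 239.75 − 0.75q = 161.3 + 0.6q → q' = 58.1111.
Overproduction Δq = 58.1111 − 51.4444 = 6.6667; wedge = subsidy = 9.
Deadweight loss = ½ × 6.6667 × 9 = €30 million.

€30 million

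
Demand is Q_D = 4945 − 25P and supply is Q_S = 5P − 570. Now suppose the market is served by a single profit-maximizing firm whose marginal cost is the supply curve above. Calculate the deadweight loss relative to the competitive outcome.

298.57

In inverse form: demand P = 197.8 − 0.04Q, supply P = 114 + 0.2Q.
Competitive equilibrium: 197.8 − 0.04Q = 114 + 0.2Q → Q* = 349.16667, P* = 183.83333.
Marginal revenue: MR = 197.8 − 0.08Q. Set MR = MC: 197.8 − 0.08Q = 114 + 0.2Q → Q_m = 299.28571.
Price P_m = 197.8 − 0.04·299.28571 = 185.82857; MC(Q_m) = 114 + 0.2·299.28571 = 173.85714.
Competitive Q* = 349.16667, so ΔQ = 49.88096; wedge = 185.82857 − 173.85714 = 11.97143.
Deadweight loss = ½ × 49.88096 × 11.97143 = 298.57.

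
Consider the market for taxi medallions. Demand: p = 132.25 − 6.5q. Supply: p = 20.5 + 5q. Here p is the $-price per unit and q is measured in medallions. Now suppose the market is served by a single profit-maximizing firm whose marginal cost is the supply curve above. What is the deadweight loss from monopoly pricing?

$70.80

Competitive equilibrium: 132.25 − 6.5q = 20.5 + 5q → q* = 9.7174, p* = 69.087.
Marginal revenue: MR = 132.25 − 13q. Set MR = MC: 132.25 − 13q = 20.5 + 5q → q_m = 6.2083.
Price p_m = 132.25 − 6.5·6.2083 = 91.8961; MC(q_m) = 20.5 + 5·6.2083 = 51.5415.
Competitive q* = 9.7174, so Δq = 3.5091; wedge = 91.8961 − 51.5415 = 40.3546.
DWL = ½ × 3.5091 × 40.3546 = $70.80.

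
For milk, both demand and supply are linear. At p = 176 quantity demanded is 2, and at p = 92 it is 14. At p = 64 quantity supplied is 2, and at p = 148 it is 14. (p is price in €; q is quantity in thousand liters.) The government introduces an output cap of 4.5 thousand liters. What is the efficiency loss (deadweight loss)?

€211.75 thousand

Demand slope = (92 − 176)/(14 − 2) = −7, so p = 190 − 7q.
Supply slope = (148 − 64)/(14 − 2) = 7, so p = 50 + 7q.
Competitive equilibrium: 190 − 7q = 50 + 7q → q* = 10, p* = 120.
At q = 4.5: demand price = 190 − 7·4.5 = 158.5; supply price = 50 + 7·4.5 = 81.5.
Δq = 10 − 4.5 = 5.5; wedge = 158.5 − 81.5 = 77.
Welfare loss = ½ × 5.5 × 77 = €211.75 thousand.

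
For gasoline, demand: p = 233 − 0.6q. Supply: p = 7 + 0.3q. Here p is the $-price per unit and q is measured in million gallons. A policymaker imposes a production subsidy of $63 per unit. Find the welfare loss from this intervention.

Competitive equilibrium: 233 − 0.6q = 7 + 0.3q → q* = 251.1111, p* = 82.3333.
The subsidy lowers effective supply by 63: p = 0.3q − 56.
New quantity: 233 − 0.6q = 0.3q − 56 → q' = 321.1111.
Overproduction Δq = 321.1111 − 251.1111 = 70; wedge = subsidy = 63.
Welfare loss = ½ × 70 × 63 = $2205 million.

$2205 million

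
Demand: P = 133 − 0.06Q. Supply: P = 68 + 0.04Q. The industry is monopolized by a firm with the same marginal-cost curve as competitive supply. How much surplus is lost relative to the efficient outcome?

2970.70

Competitive equilibrium: 133 − 0.06Q = 68 + 0.04Q → Q* = 650, P* = 94.
Marginal revenue: MR = 133 − 0.12Q. Set MR = MC: 133 − 0.12Q = 68 + 0.04Q → Q_m = 406.25.
Price P_m = 133 − 0.06·406.25 = 108.625; MC(Q_m) = 68 + 0.04·406.25 = 84.25.
Competitive Q* = 650, so ΔQ = 243.75; wedge = 108.625 − 84.25 = 24.375.
Welfare loss = ½ × 243.75 × 24.375 = 2970.70.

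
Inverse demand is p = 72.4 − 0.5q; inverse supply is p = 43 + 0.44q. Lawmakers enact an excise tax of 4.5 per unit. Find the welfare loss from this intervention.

Competitive equilibrium: 72.4 − 0.5q = 43 + 0.44q → q* = 31.2766, p* = 56.7617.
With the tax, the buyer price exceeds the seller price by 4.5: (72.4 − 0.5q) − (43 + 0.44q) = 4.5 → q' = 26.4894.
Δq = 31.2766 − 26.4894 = 4.7872; the wedge equals the tax, 4.5.
DWL = ½ × 4.7872 × 4.5 = 10.77.

10.77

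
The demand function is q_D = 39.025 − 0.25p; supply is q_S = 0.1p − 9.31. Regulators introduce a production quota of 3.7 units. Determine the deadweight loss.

In inverse form: demand p = 156.1 − 4q, supply p = 93.1 + 10q.
Competitive equilibrium: 156.1 − 4q = 93.1 + 10q → q* = 4.5, p* = 138.1.
At q = 3.7: demand price = 156.1 − 4·3.7 = 141.3; supply price = 93.1 + 10·3.7 = 130.1.
Δq = 4.5 − 3.7 = 0.8; wedge = 141.3 − 130.1 = 11.2.
Welfare loss = ½ × 0.8 × 11.2 = 4.48.

4.48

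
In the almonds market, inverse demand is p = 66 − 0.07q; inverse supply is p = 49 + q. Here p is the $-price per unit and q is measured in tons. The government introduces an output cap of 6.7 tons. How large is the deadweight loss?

$45.16

Competitive equilibrium: 66 − 0.07q = 49 + q → q* = 15.8879, p* = 64.8879.
At q = 6.7: demand price = 66 − 0.07·6.7 = 65.531; supply price = 49 + 1·6.7 = 55.7.
Δq = 15.8879 − 6.7 = 9.1879; wedge = 65.531 − 55.7 = 9.831.
The triangle = ½ × 9.1879 × 9.831 = $45.16.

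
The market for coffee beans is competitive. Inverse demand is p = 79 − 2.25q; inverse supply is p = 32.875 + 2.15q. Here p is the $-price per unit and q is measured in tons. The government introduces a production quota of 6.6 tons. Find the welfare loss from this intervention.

Competitive equilibrium: 79 − 2.25q = 32.875 + 2.15q → q* = 10.483, p* = 55.4134.
At q = 6.6: demand price = 79 − 2.25·6.6 = 64.15; supply price = 32.875 + 2.15·6.6 = 47.065.
Δq = 10.483 − 6.6 = 3.883; wedge = 64.15 − 47.065 = 17.085.
DWL = ½ × 3.883 × 17.085 = $33.17.

$33.17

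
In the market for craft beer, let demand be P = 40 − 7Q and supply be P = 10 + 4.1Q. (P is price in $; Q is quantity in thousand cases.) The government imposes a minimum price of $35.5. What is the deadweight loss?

Competitive equilibrium: 40 − 7Q = 10 + 4.1Q → Q* = 2.7027, P* = 21.0811.
At the floor P = 35.5, quantity demanded = (40 − 35.5)/7 = 0.6429.
Sellers' marginal cost at Q' = 0.6429: 10 + 4.1·0.6429 = 12.6359.
ΔQ = 2.7027 − 0.6429 = 2.0598; wedge = 35.5 − 12.6359 = 22.8641.
Welfare loss = ½ × 2.0598 × 22.8641 = $23.55 thousand.

$23.55 thousand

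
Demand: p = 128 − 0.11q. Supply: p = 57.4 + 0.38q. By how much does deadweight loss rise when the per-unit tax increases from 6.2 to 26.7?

Competitive equilibrium: 128 − 0.11q = 57.4 + 0.38q → q* = 144.0816, p* = 112.151.
For a per-unit tax t: Δq = t/0.49, so DWL = ½·t·(t/0.49) = t²/0.98.
At t = 6.2: DWL = 39.2245. At t = 26.7: DWL = 727.4388.
Increase = 727.4388 − 39.2245 = 688.21.

688.21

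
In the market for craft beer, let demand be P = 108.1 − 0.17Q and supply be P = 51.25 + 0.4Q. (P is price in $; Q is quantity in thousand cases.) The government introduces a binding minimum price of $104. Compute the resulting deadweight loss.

Competitive equilibrium: 108.1 − 0.17Q = 51.25 + 0.4Q → Q* = 99.73684, P* = 91.14474.
At the floor P = 104, quantity demanded = (108.1 − 104)/0.17 = 24.11765.
Sellers' marginal cost at Q' = 24.11765: 51.25 + 0.4·24.11765 = 60.89706.
ΔQ = 99.73684 − 24.11765 = 75.61919; wedge = 104 − 60.89706 = 43.10294.
Deadweight loss = ½ × 75.61919 × 43.10294 = $1629.70 thousand.

$1629.70 thousand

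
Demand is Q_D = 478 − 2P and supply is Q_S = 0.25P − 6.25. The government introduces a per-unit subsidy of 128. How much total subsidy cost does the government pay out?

In inverse form: demand P = 239 − 0.5Q, supply P = 25 + 4Q.
Competitive equilibrium: 239 − 0.5Q = 25 + 4Q → Q* = 47.5556, P* = 215.2222.
The subsidy lowers effective supply by 128: P = 4Q − 103.
New quantity: 239 − 0.5Q = 4Q − 103 → Q' = 76.
Total subsidy cost = 128 × 76 = 9728.

9728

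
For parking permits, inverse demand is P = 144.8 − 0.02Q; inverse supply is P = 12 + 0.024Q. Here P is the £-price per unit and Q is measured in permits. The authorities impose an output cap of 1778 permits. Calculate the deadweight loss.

Competitive equilibrium: 144.8 − 0.02Q = 12 + 0.024Q → Q* = 3018.1818, P* = 84.4364.
At Q = 1778: demand price = 144.8 − 0.02·1778 = 109.24; supply price = 12 + 0.024·1778 = 54.672.
ΔQ = 3018.1818 − 1778 = 1240.1818; wedge = 109.24 − 54.672 = 54.568.
Deadweight loss = ½ × 1240.1818 × 54.568 = £33837.12.

£33837.12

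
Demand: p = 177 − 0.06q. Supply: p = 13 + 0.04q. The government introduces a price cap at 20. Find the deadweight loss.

Competitive equilibrium: 177 − 0.06q = 13 + 0.04q → q* = 1640, p* = 78.6.
At the ceiling p = 20, quantity supplied = (20 − 13)/0.04 = 175.
Willingness to pay at q' = 175: 177 − 0.06·175 = 166.5.
Δq = 1640 − 175 = 1465; wedge = 166.5 − 20 = 146.5.
DWL = ½ × 1465 × 146.5 = 107311.25.

107311.25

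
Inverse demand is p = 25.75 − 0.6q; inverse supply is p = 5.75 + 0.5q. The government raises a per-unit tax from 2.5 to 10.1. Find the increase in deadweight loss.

Competitive equilibrium: 25.75 − 0.6q = 5.75 + 0.5q → q* = 18.1818, p* = 14.8409.
For a per-unit tax t: Δq = t/1.1, so DWL = ½·t·(t/1.1) = t²/2.2.
At t = 2.5: DWL = 2.841. At t = 10.1: DWL = 46.368.
Increase = 46.368 − 2.841 = 43.53.

43.53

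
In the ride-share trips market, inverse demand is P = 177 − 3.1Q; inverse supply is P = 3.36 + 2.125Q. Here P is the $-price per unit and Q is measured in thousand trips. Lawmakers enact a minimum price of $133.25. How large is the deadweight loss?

Competitive equilibrium: 177 − 3.1Q = 3.36 + 2.125Q → Q* = 33.23254, P* = 73.97914.
At the floor P = 133.25, quantity demanded = (177 − 133.25)/3.1 = 14.1129.
Sellers' marginal cost at Q' = 14.1129: 3.36 + 2.125·14.1129 = 33.34991.
ΔQ = 33.23254 − 14.1129 = 19.11964; wedge = 133.25 − 33.34991 = 99.90009.
DWL = ½ × 19.11964 × 99.90009 = $955.03 thousand.

$955.03 thousand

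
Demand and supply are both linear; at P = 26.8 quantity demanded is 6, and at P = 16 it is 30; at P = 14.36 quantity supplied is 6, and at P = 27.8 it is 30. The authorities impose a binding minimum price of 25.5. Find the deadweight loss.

44.89

Demand slope = (16 − 26.8)/(30 − 6) = −0.45, so P = 29.5 − 0.45Q.
Supply slope = (27.8 − 14.36)/(30 − 6) = 0.56, so P = 11 + 0.56Q.
Competitive equilibrium: 29.5 − 0.45Q = 11 + 0.56Q → Q* = 18.3168, P* = 21.2574.
At the floor P = 25.5, quantity demanded = (29.5 − 25.5)/0.45 = 8.8889.
Sellers' marginal cost at Q' = 8.8889: 11 + 0.56·8.8889 = 15.9778.
ΔQ = 18.3168 − 8.8889 = 9.4279; wedge = 25.5 − 15.9778 = 9.5222.
DWL = ½ × 9.4279 × 9.5222 = 44.89.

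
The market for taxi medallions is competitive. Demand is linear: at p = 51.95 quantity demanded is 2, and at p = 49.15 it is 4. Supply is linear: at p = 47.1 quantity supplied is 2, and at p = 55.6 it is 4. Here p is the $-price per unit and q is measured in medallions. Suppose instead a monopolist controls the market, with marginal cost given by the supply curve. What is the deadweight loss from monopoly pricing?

Demand slope = (49.15 − 51.95)/(4 − 2) = −1.4, so p = 54.75 − 1.4q.
Supply slope = (55.6 − 47.1)/(4 − 2) = 4.25, so p = 38.6 + 4.25q.
Competitive equilibrium: 54.75 − 1.4q = 38.6 + 4.25q → q* = 2.8584, p* = 50.7482.
Marginal revenue: MR = 54.75 − 2.8q. Set MR = MC: 54.75 − 2.8q = 38.6 + 4.25q → q_m = 2.2908.
Price p_m = 54.75 − 1.4·2.2908 = 51.5429; MC(q_m) = 38.6 + 4.25·2.2908 = 48.3359.
Competitive q* = 2.8584, so Δq = 0.5676; wedge = 51.5429 − 48.3359 = 3.207.
Deadweight loss = ½ × 0.5676 × 3.207 = $0.91.

$0.91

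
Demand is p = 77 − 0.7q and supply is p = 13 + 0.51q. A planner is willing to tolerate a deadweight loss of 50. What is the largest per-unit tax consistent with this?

11

Competitive equilibrium: 77 − 0.7q = 13 + 0.51q → q* = 52.8926, p* = 39.9752.
A tax t gives Δq = t/1.21 and wedge t, so DWL = t²/2.42.
t²/2.42 = 50 → t² = 121 → t = 11.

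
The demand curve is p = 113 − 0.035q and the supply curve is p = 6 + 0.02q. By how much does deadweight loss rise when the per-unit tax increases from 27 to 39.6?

Competitive equilibrium: 113 − 0.035q = 6 + 0.02q → q* = 1945.4545, p* = 44.9091.
For a per-unit tax t: Δq = t/0.055, so DWL = ½·t·(t/0.055) = t²/0.11.
At t = 27: DWL = 6627.273. At t = 39.6: DWL = 14256.
Increase = 14256 − 6627.273 = 7628.73.

7628.73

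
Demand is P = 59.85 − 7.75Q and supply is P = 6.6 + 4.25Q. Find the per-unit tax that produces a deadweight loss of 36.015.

29.4

Competitive equilibrium: 59.85 − 7.75Q = 6.6 + 4.25Q → Q* = 4.4375, P* = 25.4594.
A tax t gives ΔQ = t/12 and wedge t, so DWL = t²/24.
t²/24 = 36.015 → t² = 864.36 → t = 29.4.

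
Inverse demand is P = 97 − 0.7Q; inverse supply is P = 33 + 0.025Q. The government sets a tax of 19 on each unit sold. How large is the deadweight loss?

248.97

Competitive equilibrium: 97 − 0.7Q = 33 + 0.025Q → Q* = 88.2759, P* = 35.2069.
With the tax, the buyer price exceeds the seller price by 19: (97 − 0.7Q) − (33 + 0.025Q) = 19 → Q' = 62.069.
ΔQ = 88.2759 − 62.069 = 26.2069; the wedge equals the tax, 19.
Welfare loss = ½ × 26.2069 × 19 = 248.97.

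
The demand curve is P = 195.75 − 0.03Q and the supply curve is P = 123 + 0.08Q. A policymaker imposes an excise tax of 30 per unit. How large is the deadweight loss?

4090.91

Competitive equilibrium: 195.75 − 0.03Q = 123 + 0.08Q → Q* = 661.3636, P* = 175.9091.
With the tax, the buyer price exceeds the seller price by 30: (195.75 − 0.03Q) − (123 + 0.08Q) = 30 → Q' = 388.6364.
ΔQ = 661.3636 − 388.6364 = 272.7272; the wedge equals the tax, 30.
DWL = ½ × 272.7272 × 30 = 4090.91.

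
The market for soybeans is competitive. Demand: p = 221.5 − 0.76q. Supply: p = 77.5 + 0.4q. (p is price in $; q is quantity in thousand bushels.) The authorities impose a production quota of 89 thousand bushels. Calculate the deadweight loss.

$716.11 thousand

Competitive equilibrium: 221.5 − 0.76q = 77.5 + 0.4q → q* = 124.1379, p* = 127.1552.
At q = 89: demand price = 221.5 − 0.76·89 = 153.86; supply price = 77.5 + 0.4·89 = 113.1.
Δq = 124.1379 − 89 = 35.1379; wedge = 153.86 − 113.1 = 40.76.
Deadweight loss = ½ × 35.1379 × 40.76 = $716.11 thousand.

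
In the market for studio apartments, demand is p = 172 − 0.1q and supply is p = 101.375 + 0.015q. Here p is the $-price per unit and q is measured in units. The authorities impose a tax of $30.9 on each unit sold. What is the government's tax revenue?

$10673.93

Competitive equilibrium: 172 − 0.1q = 101.375 + 0.015q → q* = 614.13043, p* = 110.58696.
With the tax, the buyer price exceeds the seller price by 30.9: (172 − 0.1q) − (101.375 + 0.015q) = 30.9 → q' = 345.43478.
Tax revenue = 30.9 × 345.43478 = $10673.93.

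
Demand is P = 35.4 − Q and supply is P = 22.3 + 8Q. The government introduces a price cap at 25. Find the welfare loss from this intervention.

Competitive equilibrium: 35.4 − Q = 22.3 + 8Q → Q* = 1.4556, P* = 33.9444.
At the ceiling P = 25, quantity supplied = (25 − 22.3)/8 = 0.3375.
Willingness to pay at Q' = 0.3375: 35.4 − 1·0.3375 = 35.0625.
ΔQ = 1.4556 − 0.3375 = 1.1181; wedge = 35.0625 − 25 = 10.0625.
DWL = ½ × 1.1181 × 10.0625 = 5.63.

5.63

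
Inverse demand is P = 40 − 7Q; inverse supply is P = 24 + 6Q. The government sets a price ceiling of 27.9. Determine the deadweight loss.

2.19

Competitive equilibrium: 40 − 7Q = 24 + 6Q → Q* = 1.2308, P* = 31.3846.
At the ceiling P = 27.9, quantity supplied = (27.9 − 24)/6 = 0.65.
Willingness to pay at Q' = 0.65: 40 − 7·0.65 = 35.45.
ΔQ = 1.2308 − 0.65 = 0.5808; wedge = 35.45 − 27.9 = 7.55.
DWL = ½ × 0.5808 × 7.55 = 2.19.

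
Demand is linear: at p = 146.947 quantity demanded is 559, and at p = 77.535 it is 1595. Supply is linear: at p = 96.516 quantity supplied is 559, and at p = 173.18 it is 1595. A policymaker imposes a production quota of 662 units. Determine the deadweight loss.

4572.29

Demand slope = (77.535 − 146.947)/(1595 − 559) = −0.067, so p = 184.4 − 0.067q.
Supply slope = (173.18 − 96.516)/(1595 − 559) = 0.074, so p = 55.15 + 0.074q.
Competitive equilibrium: 184.4 − 0.067q = 55.15 + 0.074q → q* = 916.6667, p* = 122.9833.
At q = 662: demand price = 184.4 − 0.067·662 = 140.046; supply price = 55.15 + 0.074·662 = 104.138.
Δq = 916.6667 − 662 = 254.6667; wedge = 140.046 − 104.138 = 35.908.
The triangle = ½ × 254.6667 × 35.908 = 4572.29.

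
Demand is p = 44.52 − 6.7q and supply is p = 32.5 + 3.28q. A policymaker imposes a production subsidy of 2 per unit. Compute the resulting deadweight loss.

0.20

Competitive equilibrium: 44.52 − 6.7q = 32.5 + 3.28q → q* = 1.2044, p* = 36.4505.
The subsidy lowers effective supply by 2: p = 30.5 + 3.28q.
New quantity: 44.52 − 6.7q = 30.5 + 3.28q → q' = 1.4048.
Overproduction Δq = 1.4048 − 1.2044 = 0.2004; wedge = subsidy = 2.
DWL = ½ × 0.2004 × 2 = 0.20.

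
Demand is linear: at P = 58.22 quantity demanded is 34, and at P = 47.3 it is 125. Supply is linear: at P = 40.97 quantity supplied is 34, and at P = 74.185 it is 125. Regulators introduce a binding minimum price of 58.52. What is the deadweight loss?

351.41

Demand slope = (47.3 − 58.22)/(125 − 34) = −0.12, so P = 62.3 − 0.12Q.
Supply slope = (74.185 − 40.97)/(125 − 34) = 0.365, so P = 28.56 + 0.365Q.
Competitive equilibrium: 62.3 − 0.12Q = 28.56 + 0.365Q → Q* = 69.567, P* = 53.952.
At the floor P = 58.52, quantity demanded = (62.3 − 58.52)/0.12 = 31.5.
Sellers' marginal cost at Q' = 31.5: 28.56 + 0.365·31.5 = 40.0575.
ΔQ = 69.567 − 31.5 = 38.067; wedge = 58.52 − 40.0575 = 18.4625.
Deadweight loss = ½ × 38.067 × 18.4625 = 351.41.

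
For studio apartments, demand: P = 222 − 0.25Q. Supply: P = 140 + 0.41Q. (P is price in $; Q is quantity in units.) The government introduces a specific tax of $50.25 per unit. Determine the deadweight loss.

$1912.93

Competitive equilibrium: 222 − 0.25Q = 140 + 0.41Q → Q* = 124.24242, P* = 190.93939.
With the tax, the buyer price exceeds the seller price by 50.25: (222 − 0.25Q) − (140 + 0.41Q) = 50.25 → Q' = 48.10606.
ΔQ = 124.24242 − 48.10606 = 76.13636; the wedge equals the tax, 50.25.
DWL = ½ × 76.13636 × 50.25 = $1912.93.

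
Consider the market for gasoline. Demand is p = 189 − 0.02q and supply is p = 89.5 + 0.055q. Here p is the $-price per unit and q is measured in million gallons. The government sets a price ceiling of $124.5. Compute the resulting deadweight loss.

$17869.44 million

Competitive equilibrium: 189 − 0.02q = 89.5 + 0.055q → q* = 1326.66667, p* = 162.46667.
At the ceiling p = 124.5, quantity supplied = (124.5 − 89.5)/0.055 = 636.36364.
Willingness to pay at q' = 636.36364: 189 − 0.02·636.36364 = 176.27273.
Δq = 1326.66667 − 636.36364 = 690.30303; wedge = 176.27273 − 124.5 = 51.77273.
Welfare loss = ½ × 690.30303 × 51.77273 = $17869.44 million.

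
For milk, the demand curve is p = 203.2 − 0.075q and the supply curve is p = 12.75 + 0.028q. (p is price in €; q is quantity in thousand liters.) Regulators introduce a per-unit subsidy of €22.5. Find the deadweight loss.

Competitive equilibrium: 203.2 − 0.075q = 12.75 + 0.028q → q* = 1849.0291, p* = 64.5228.
The subsidy lowers effective supply by 22.5: p = 0.028q − 9.75.
New quantity: 203.2 − 0.075q = 0.028q − 9.75 → q' = 2067.4757.
Overproduction Δq = 2067.4757 − 1849.0291 = 218.4466; wedge = subsidy = 22.5.
DWL = ½ × 218.4466 × 22.5 = €2457.52 thousand.

€2457.52 thousand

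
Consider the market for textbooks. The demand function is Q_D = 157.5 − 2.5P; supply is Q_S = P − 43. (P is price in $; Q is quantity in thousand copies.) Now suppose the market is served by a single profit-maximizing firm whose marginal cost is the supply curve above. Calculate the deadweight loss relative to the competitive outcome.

$7.05 thousand

In inverse form: demand P = 63 − 0.4Q, supply P = 43 + Q.
Competitive equilibrium: 63 − 0.4Q = 43 + Q → Q* = 14.2857, P* = 57.2857.
Marginal revenue: MR = 63 − 0.8Q. Set MR = MC: 63 − 0.8Q = 43 + Q → Q_m = 11.1111.
Price P_m = 63 − 0.4·11.1111 = 58.5556; MC(Q_m) = 43 + 1·11.1111 = 54.1111.
Competitive Q* = 14.2857, so ΔQ = 3.1746; wedge = 58.5556 − 54.1111 = 4.4445.
Welfare loss = ½ × 3.1746 × 4.4445 = $7.05 thousand.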